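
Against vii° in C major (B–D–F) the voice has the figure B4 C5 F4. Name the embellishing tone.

The harmony at that moment is B diminished triad (B, D, F); C5 is not a chord tone.
It is approached by step up from B4 and left by leap down to F4.
Step in, leap out — an escape tone.

C5 is an escape tone.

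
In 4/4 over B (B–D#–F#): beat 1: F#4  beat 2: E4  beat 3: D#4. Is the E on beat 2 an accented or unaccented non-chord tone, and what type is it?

Unaccented passing tone.

The harmony at that moment is B major triad (B, D#, F#); E4 is not a chord tone.
It is approached by step down from F#4 and left by step down to D#4.
Step in, step out in the same direction — a passing tone.
It falls on a weak beat, so it is unaccented.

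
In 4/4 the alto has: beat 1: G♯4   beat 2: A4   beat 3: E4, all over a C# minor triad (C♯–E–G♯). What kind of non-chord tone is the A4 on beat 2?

The harmony at that moment is C♯ minor triad (C♯, E, G♯); A4 is not a chord tone.
It is approached by step up from G♯4 and left by leap down to E4.
Step in, leap out, on a weak beat — an escape tone.

Escape tone.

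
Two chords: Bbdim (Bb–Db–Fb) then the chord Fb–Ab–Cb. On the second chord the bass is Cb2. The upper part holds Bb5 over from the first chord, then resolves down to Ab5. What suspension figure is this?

At the second chord the bass is Cb2. The suspended Bb5 lies a seventh above the bass; after resolving down by step to Ab5, the interval above the bass becomes a sixth.
Suspension figures are named by those two intervals: 7–6.

7–6 suspension.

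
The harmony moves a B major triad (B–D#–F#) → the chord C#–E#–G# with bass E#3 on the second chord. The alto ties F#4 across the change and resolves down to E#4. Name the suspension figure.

At the second chord the bass is E#3. The suspended F#4 lies a ninth above the bass; after resolving down by step to E#4, the interval above the bass becomes an octave.
Suspension figures are named by those two intervals: 9–8.

9–8 suspension.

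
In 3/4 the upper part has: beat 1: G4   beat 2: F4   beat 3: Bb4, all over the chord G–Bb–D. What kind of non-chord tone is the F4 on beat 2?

The harmony at that moment is G minor triad (G, Bb, D); F4 is not a chord tone.
It is approached by step down from G4 and left by leap up to Bb4.
Step in, leap out, on a weak beat — an escape tone.

Escape tone.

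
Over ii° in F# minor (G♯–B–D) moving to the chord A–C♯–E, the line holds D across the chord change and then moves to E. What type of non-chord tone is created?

D is a retardation.

The harmony at that moment is A major triad (A, C♯, E); D is not a chord tone.
It is held over (the same pitch as the preceding D) and left by step up to E.
Held over from the previous chord and resolving up by step — a retardation.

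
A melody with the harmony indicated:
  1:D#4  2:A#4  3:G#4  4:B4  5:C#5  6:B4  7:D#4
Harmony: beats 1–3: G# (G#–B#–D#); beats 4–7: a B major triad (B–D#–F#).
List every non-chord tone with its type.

A#4 (beat 2) — appoggiatura; C#5 (beat 5) — neighbor tone.

The harmony at that moment is G# major triad (G#, B#, D#); A#4 is not a chord tone.
It is approached by leap up from D#4 and left by step down to G#4.
Leap in, step out — an appoggiatura.
The harmony at that moment is B major triad (B, D#, F#); C#5 is not a chord tone.
It is approached by step up from B4 and left by step down to B4.
Step away and step back to the same note — a neighbor tone (upper neighbor).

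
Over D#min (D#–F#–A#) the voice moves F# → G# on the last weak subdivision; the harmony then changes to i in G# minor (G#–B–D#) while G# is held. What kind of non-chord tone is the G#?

G# is an anticipation.

The harmony at that moment is D# minor triad (D#, F#, A#); G# is not a chord tone.
It is approached by step up from F# and then sustained as the same pitch into the next harmony.
Arriving early and becoming a chord tone when the harmony changes — an anticipation.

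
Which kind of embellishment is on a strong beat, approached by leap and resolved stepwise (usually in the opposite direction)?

Approach: by leap. Departure: by step. Metric position: strong.
Leap in, step out, in a metrically strong position — an appoggiatura. (It is the mirror image of the escape tone, which steps in and leaps out from a weak position.)

Appoggiatura.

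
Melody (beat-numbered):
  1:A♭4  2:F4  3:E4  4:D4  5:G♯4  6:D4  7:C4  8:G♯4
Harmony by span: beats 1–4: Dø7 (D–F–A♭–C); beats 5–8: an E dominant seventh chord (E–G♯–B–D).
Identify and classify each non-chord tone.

E4 (beat 3) — passing tone; C4 (beat 7) — escape tone.

The harmony at that moment is D half-diminished seventh chord (D, F, A♭, C); E4 is not a chord tone.
It is approached by step down from F4 and left by step down to D4.
Step in, step out in the same direction — a passing tone.
The harmony at that moment is E dominant seventh chord (E, G♯, B, D); C4 is not a chord tone.
It is approached by step down from D4 and left by leap up to G♯4.
Step in, leap out — an escape tone.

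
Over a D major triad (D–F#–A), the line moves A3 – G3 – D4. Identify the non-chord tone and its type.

The harmony at that moment is D major triad (D, F#, A); G3 is not a chord tone.
It is approached by step down from A3 and left by leap up to D4.
Step in, leap out — an escape tone.

G3 is an escape tone.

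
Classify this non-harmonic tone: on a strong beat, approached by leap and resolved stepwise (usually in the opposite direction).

Appoggiatura.

Approach: by leap. Departure: by step. Metric position: strong.
Leap in, step out, in a metrically strong position — an appoggiatura. (It is the mirror image of the escape tone, which steps in and leaps out from a weak position.)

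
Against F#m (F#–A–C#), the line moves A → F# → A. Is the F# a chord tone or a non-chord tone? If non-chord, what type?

F# minor triad contains F#, A, C#; F# is the root, so it is a chord tone.

Chord tone (the root of F# minor triad).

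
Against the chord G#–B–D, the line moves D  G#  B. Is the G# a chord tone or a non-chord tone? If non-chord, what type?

Chord tone (the root of G# diminished triad).

G# diminished triad contains G#, B, D; G# is the root, so it is a chord tone.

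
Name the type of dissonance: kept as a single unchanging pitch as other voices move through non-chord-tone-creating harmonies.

Approach: none. Departure: none — a single pitch is sustained while the chords change around it, passing through harmonies that do not contain it.
No melodic motion at all; the dissonance is created entirely by the moving harmonies against the stationary note — a pedal tone (pedal point).

Pedal tone.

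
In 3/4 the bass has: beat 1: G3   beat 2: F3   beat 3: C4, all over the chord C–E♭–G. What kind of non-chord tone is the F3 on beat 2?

Escape tone.

The harmony at that moment is C minor triad (C, E♭, G); F3 is not a chord tone.
It is approached by step down from G3 and left by leap up to C4.
Step in, leap out, on a weak beat — an escape tone.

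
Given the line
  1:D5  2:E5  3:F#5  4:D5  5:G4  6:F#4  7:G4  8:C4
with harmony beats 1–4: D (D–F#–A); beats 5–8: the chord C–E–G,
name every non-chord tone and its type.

E5 (beat 2) — passing tone; F#4 (beat 6) — neighbor tone.

The harmony at that moment is D major triad (D, F#, A); E5 is not a chord tone.
It is approached by step up from D5 and left by step up to F#5.
Step in, step out in the same direction — a passing tone.
The harmony at that moment is C major triad (C, E, G); F#4 is not a chord tone.
It is approached by step down from G4 and left by step up to G4.
Step away and step back to the same note — a neighbor tone (lower neighbor).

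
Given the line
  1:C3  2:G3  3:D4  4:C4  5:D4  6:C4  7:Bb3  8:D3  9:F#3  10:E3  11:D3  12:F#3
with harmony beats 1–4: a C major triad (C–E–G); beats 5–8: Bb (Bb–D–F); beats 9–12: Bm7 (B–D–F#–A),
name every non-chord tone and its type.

D4 (beat 3) — appoggiatura; C4 (beat 6) — passing tone; E3 (beat 10) — passing tone.

The harmony at that moment is C major triad (C, E, G); D4 is not a chord tone.
It is approached by leap up from G3 and left by step down to C4.
Leap in, step out — an appoggiatura.
The harmony at that moment is Bb major triad (Bb, D, F); C4 is not a chord tone.
It is approached by step down from D4 and left by step down to Bb3.
Step in, step out in the same direction — a passing tone.
The harmony at that moment is B minor seventh chord (B, D, F#, A); E3 is not a chord tone.
It is approached by step down from F#3 and left by step down to D3.
Step in, step out in the same direction — a passing tone.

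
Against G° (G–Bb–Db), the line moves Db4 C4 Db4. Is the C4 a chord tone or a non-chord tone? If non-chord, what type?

The harmony at that moment is G diminished triad (G, Bb, Db); C4 is not a chord tone.
It is approached by step down from Db4 and left by step up to Db4.
Step away and step back to the same note — a neighbor tone (lower neighbor).

Non-chord tone — a neighbor tone.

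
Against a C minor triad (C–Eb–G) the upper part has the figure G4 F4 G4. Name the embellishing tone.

F4 is a neighbor tone.

The harmony at that moment is C minor triad (C, Eb, G); F4 is not a chord tone.
It is approached by step down from G4 and left by step up to G4.
Step away and step back to the same note — a neighbor tone (lower neighbor).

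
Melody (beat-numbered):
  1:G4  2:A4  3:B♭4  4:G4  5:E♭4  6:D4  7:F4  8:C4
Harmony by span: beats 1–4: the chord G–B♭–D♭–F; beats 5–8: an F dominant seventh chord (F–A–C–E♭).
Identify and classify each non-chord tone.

The harmony at that moment is G half-diminished seventh chord (G, B♭, D♭, F); A4 is not a chord tone.
It is approached by step up from G4 and left by step up to B♭4.
Step in, step out in the same direction — a passing tone.
The harmony at that moment is F dominant seventh chord (F, A, C, E♭); D4 is not a chord tone.
It is approached by step down from E♭4 and left by leap up to F4.
Step in, leap out — an escape tone.

A4 (beat 2) — passing tone; D4 (beat 6) — escape tone.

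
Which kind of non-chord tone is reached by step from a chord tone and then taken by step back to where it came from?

Neighbor tone.

Approach: by step. Departure: by step in the opposite direction, back to the starting pitch.
Stepwise on both sides but reversing to return to the same chord tone — a neighbor tone. (Had it continued onward in the same direction it would be a passing tone instead.)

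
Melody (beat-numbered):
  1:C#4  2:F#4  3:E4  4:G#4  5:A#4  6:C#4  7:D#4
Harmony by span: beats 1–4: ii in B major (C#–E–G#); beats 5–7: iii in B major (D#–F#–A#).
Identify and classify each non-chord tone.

The harmony at that moment is C# minor triad (C#, E, G#); F#4 is not a chord tone.
It is approached by leap up from C#4 and left by step down to E4.
Leap in, step out — an appoggiatura.
The harmony at that moment is D# minor triad (D#, F#, A#); C#4 is not a chord tone.
It is approached by leap down from A#4 and left by step up to D#4.
Leap in, step out — an appoggiatura.

F#4 (beat 2) — appoggiatura; C#4 (beat 6) — appoggiatura.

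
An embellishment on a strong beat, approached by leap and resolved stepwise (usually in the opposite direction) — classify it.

Appoggiatura.

Approach: by leap. Departure: by step. Metric position: strong.
Leap in, step out, in a metrically strong position — an appoggiatura. (It is the mirror image of the escape tone, which steps in and leaps out from a weak position.)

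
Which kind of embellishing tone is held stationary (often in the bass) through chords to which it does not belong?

Approach: none. Departure: none — a single pitch is sustained while the chords change around it, passing through harmonies that do not contain it.
No melodic motion at all; the dissonance is created entirely by the moving harmonies against the stationary note — a pedal tone (pedal point).

Pedal tone.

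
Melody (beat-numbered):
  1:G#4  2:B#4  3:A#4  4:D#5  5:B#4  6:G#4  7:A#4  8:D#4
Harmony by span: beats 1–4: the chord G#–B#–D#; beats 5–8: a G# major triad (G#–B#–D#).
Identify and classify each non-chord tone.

A#4 (beat 3) — escape tone; A#4 (beat 7) — escape tone.

The harmony at that moment is G# major triad (G#, B#, D#); A#4 is not a chord tone.
It is approached by step down from B#4 and left by leap up to D#5.
Step in, leap out — an escape tone.
The harmony at that moment is G# major triad (G#, B#, D#); A#4 is not a chord tone.
It is approached by step up from G#4 and left by leap down to D#4.
Step in, leap out — an escape tone.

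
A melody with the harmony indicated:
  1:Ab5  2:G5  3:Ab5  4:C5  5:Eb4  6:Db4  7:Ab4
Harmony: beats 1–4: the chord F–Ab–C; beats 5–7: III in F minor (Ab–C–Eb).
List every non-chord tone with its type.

The harmony at that moment is F minor triad (F, Ab, C); G5 is not a chord tone.
It is approached by step down from Ab5 and left by step up to Ab5.
Step away and step back to the same note — a neighbor tone (lower neighbor).
The harmony at that moment is Ab major triad (Ab, C, Eb); Db4 is not a chord tone.
It is approached by step down from Eb4 and left by leap up to Ab4.
Step in, leap out — an escape tone.

G5 (beat 2) — neighbor tone; Db4 (beat 6) — escape tone.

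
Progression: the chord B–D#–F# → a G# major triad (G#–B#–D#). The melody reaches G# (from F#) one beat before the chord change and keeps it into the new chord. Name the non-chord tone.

G# is an anticipation.

The harmony at that moment is B major triad (B, D#, F#); G# is not a chord tone.
It is approached by step up from F# and then sustained as the same pitch into the next harmony.
Arriving early and becoming a chord tone when the harmony changes — an anticipation.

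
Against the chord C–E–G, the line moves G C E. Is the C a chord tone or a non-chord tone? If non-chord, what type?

Chord tone (the root of C major triad).

C major triad contains C, E, G; C is the root, so it is a chord tone.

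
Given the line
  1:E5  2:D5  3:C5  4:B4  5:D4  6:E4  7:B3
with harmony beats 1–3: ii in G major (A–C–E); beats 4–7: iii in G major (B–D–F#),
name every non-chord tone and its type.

D5 (beat 2) — passing tone; E4 (beat 6) — escape tone.

The harmony at that moment is A minor triad (A, C, E); D5 is not a chord tone.
It is approached by step down from E5 and left by step down to C5.
Step in, step out in the same direction — a passing tone.
The harmony at that moment is B minor triad (B, D, F#); E4 is not a chord tone.
It is approached by step up from D4 and left by leap down to B3.
Step in, leap out — an escape tone.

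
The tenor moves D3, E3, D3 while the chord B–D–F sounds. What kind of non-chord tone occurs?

The harmony at that moment is B diminished triad (B, D, F); E3 is not a chord tone.
It is approached by step up from D3 and left by step down to D3.
Step away and step back to the same note — a neighbor tone (upper neighbor).

E3 is a neighbor tone.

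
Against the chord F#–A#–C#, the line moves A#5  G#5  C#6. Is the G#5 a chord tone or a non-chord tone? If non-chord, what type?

The harmony at that moment is F# major triad (F#, A#, C#); G#5 is not a chord tone.
It is approached by step down from A#5 and left by leap up to C#6.
Step in, leap out — an escape tone.

Non-chord tone — an escape tone.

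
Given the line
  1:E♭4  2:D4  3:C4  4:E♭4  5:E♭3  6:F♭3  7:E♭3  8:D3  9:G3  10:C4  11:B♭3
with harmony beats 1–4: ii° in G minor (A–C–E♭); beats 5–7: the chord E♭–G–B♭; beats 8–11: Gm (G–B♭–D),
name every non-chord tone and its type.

The harmony at that moment is A diminished triad (A, C, E♭); D4 is not a chord tone.
It is approached by step down from E♭4 and left by step down to C4.
Step in, step out in the same direction — a passing tone.
The harmony at that moment is E♭ major triad (E♭, G, B♭); F♭3 is not a chord tone.
It is approached by step up from E♭3 and left by step down to E♭3.
Step away and step back to the same note — a neighbor tone (upper neighbor).
The harmony at that moment is G minor triad (G, B♭, D); C4 is not a chord tone.
It is approached by leap up from G3 and left by step down to B♭3.
Leap in, step out — an appoggiatura.

D4 (beat 2) — passing tone; F♭3 (beat 6) — neighbor tone; C4 (beat 10) — appoggiatura.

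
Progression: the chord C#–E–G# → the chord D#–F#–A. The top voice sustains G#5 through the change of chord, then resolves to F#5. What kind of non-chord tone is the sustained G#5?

G#5 is a suspension.

The harmony at that moment is D# diminished triad (D#, F#, A); G#5 is not a chord tone.
It is held over (the same pitch as the preceding G#5) and left by step down to F#5.
Held over from the previous chord and resolving down by step — a suspension.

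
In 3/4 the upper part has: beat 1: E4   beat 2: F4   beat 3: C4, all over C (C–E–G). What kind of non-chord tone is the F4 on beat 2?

The harmony at that moment is C major triad (C, E, G); F4 is not a chord tone.
It is approached by step up from E4 and left by leap down to C4.
Step in, leap out, on a weak beat — an escape tone.

Escape tone.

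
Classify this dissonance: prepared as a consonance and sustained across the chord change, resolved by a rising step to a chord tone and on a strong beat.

Approach: by preparation — the pitch is first a chord tone, then held (tied or repeated) while the harmony changes under it. Departure: up by step. Metric position: strong.
A prepared dissonance that resolves upward by step — a retardation. (The same figure resolving downward would be a suspension.)

Retardation.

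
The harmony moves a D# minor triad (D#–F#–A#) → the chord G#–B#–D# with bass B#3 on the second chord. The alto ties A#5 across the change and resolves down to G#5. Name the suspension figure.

At the second chord the bass is B#3. The suspended A#5 lies a seventh above the bass; after resolving down by step to G#5, the interval above the bass becomes a sixth.
Suspension figures are named by those two intervals: 7–6.

7–6 suspension.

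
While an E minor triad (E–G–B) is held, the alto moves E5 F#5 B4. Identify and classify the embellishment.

F#5 is an escape tone.

The harmony at that moment is E minor triad (E, G, B); F#5 is not a chord tone.
It is approached by step up from E5 and left by leap down to B4.
Step in, leap out — an escape tone.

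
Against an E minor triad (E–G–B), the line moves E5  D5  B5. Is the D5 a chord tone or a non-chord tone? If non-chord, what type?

Non-chord tone — an escape tone.

The harmony at that moment is E minor triad (E, G, B); D5 is not a chord tone.
It is approached by step down from E5 and left by leap up to B5.
Step in, leap out — an escape tone.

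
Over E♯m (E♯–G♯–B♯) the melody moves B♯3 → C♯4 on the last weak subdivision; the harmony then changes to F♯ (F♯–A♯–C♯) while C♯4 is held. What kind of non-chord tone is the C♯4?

The harmony at that moment is E♯ minor triad (E♯, G♯, B♯); C♯4 is not a chord tone.
It is approached by step up from B♯3 and then sustained as the same pitch into the next harmony.
Arriving early and becoming a chord tone when the harmony changes — an anticipation.

C♯4 is an anticipation.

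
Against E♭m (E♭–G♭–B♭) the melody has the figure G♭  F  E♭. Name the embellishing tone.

The harmony at that moment is E♭ minor triad (E♭, G♭, B♭); F is not a chord tone.
It is approached by step down from G♭ and left by step down to E♭.
Step in, step out in the same direction — a passing tone.

F is a passing tone.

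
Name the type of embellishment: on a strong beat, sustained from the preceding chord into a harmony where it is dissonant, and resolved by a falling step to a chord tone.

Approach: by preparation — the pitch is first a chord tone, then held (tied or repeated) while the harmony changes under it. Departure: down by step. Metric position: strong.
A prepared dissonance that resolves downward by step — a suspension. (The same figure resolving upward would be a retardation.)

Suspension.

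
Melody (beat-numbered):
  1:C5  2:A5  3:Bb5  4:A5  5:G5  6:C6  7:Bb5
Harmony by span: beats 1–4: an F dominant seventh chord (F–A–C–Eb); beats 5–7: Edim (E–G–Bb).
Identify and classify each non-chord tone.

Bb5 (beat 3) — neighbor tone; C6 (beat 6) — appoggiatura.

The harmony at that moment is F dominant seventh chord (F, A, C, Eb); Bb5 is not a chord tone.
It is approached by step up from A5 and left by step down to A5.
Step away and step back to the same note — a neighbor tone (upper neighbor).
The harmony at that moment is E diminished triad (E, G, Bb); C6 is not a chord tone.
It is approached by leap up from G5 and left by step down to Bb5.
Leap in, step out — an appoggiatura.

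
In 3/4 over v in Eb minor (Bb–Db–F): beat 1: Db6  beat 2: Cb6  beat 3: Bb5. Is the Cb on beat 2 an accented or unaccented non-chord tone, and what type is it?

The harmony at that moment is Bb minor triad (Bb, Db, F); Cb6 is not a chord tone.
It is approached by step down from Db6 and left by step down to Bb5.
Step in, step out in the same direction — a passing tone.
It falls on a weak beat, so it is unaccented.

Unaccented passing tone.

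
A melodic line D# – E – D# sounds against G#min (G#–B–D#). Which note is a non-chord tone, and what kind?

The harmony at that moment is G# minor triad (G#, B, D#); E is not a chord tone.
It is approached by step up from D# and left by step down to D#.
Step away and step back to the same note — a neighbor tone (upper neighbor).

E is a neighbor tone.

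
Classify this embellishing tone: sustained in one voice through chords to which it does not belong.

Approach: none. Departure: none — a single pitch is sustained while the chords change around it, passing through harmonies that do not contain it.
No melodic motion at all; the dissonance is created entirely by the moving harmonies against the stationary note — a pedal tone (pedal point).

Pedal tone.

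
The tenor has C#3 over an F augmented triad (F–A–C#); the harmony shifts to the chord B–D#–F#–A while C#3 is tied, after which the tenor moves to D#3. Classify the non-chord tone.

The harmony at that moment is B dominant seventh chord (B, D#, F#, A); C#3 is not a chord tone.
It is held over (the same pitch as the preceding C#3) and left by step up to D#3.
Held over from the previous chord and resolving up by step — a retardation.

C#3 is a retardation.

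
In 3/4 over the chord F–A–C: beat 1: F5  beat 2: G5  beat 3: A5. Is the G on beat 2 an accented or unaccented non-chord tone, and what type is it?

Unaccented passing tone.

The harmony at that moment is F major triad (F, A, C); G5 is not a chord tone.
It is approached by step up from F5 and left by step up to A5.
Step in, step out in the same direction — a passing tone.
It falls on a weak beat, so it is unaccented.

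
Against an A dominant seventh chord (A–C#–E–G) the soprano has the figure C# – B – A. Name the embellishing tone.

The harmony at that moment is A dominant seventh chord (A, C#, E, G); B is not a chord tone.
It is approached by step down from C# and left by step down to A.
Step in, step out in the same direction — a passing tone.

B is a passing tone.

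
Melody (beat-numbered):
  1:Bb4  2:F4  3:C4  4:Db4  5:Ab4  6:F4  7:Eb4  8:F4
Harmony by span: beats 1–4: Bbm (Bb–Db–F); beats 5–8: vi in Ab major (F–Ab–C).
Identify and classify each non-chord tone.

The harmony at that moment is Bb minor triad (Bb, Db, F); C4 is not a chord tone.
It is approached by leap down from F4 and left by step up to Db4.
Leap in, step out — an appoggiatura.
The harmony at that moment is F minor triad (F, Ab, C); Eb4 is not a chord tone.
It is approached by step down from F4 and left by step up to F4.
Step away and step back to the same note — a neighbor tone (lower neighbor).

C4 (beat 3) — appoggiatura; Eb4 (beat 7) — neighbor tone.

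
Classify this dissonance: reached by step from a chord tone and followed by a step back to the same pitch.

Approach: by step. Departure: by step in the opposite direction, back to the starting pitch.
Stepwise on both sides but reversing to return to the same chord tone — a neighbor tone. (Had it continued onward in the same direction it would be a passing tone instead.)

Neighbor tone.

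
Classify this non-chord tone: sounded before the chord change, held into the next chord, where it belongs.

Anticipation.

Approach: ahead of the chord change (typically by step), so it is dissonant against the current harmony. Departure: none — the same pitch is restated or held and is a chord tone of the new harmony.
Dissonant first, consonant once the harmony catches up: the note simply arrives early — an anticipation. (The reverse timing, consonant first and dissonant after the change, would be a suspension or retardation.)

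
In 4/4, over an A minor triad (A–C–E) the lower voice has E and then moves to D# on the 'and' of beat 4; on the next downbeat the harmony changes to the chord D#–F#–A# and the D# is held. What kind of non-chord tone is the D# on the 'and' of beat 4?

The harmony at that moment is A minor triad (A, C, E); D# is not a chord tone.
It is approached by step down from E and then sustained as the same pitch into the next harmony.
Arriving early and becoming a chord tone when the harmony changes — an anticipation.

Anticipation.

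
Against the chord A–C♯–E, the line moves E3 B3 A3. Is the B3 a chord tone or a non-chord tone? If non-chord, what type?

Non-chord tone — an appoggiatura.

The harmony at that moment is A major triad (A, C♯, E); B3 is not a chord tone.
It is approached by leap up from E3 and left by step down to A3.
Leap in, step out — an appoggiatura.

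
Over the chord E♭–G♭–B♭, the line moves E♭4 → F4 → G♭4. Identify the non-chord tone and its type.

F4 is a passing tone.

The harmony at that moment is E♭ minor triad (E♭, G♭, B♭); F4 is not a chord tone.
It is approached by step up from E♭4 and left by step up to G♭4.
Step in, step out in the same direction — a passing tone.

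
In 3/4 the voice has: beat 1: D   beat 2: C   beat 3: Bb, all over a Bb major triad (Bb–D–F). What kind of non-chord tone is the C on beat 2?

The harmony at that moment is Bb major triad (Bb, D, F); C is not a chord tone.
It is approached by step down from D and left by step down to Bb.
Step in, step out in the same direction — a passing tone.

Passing tone.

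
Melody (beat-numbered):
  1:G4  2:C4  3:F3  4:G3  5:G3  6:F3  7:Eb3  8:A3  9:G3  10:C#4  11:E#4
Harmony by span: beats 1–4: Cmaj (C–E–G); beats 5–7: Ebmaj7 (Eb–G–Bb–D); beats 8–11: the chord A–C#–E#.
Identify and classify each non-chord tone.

F3 (beat 3) — appoggiatura; F3 (beat 6) — passing tone; G3 (beat 9) — escape tone.

The harmony at that moment is C major triad (C, E, G); F3 is not a chord tone.
It is approached by leap down from C4 and left by step up to G3.
Leap in, step out — an appoggiatura.
The harmony at that moment is Eb major seventh chord (Eb, G, Bb, D); F3 is not a chord tone.
It is approached by step down from G3 and left by step down to Eb3.
Step in, step out in the same direction — a passing tone.
The harmony at that moment is A augmented triad (A, C#, E#); G3 is not a chord tone.
It is approached by step down from A3 and left by leap up to C#4.
Step in, leap out — an escape tone.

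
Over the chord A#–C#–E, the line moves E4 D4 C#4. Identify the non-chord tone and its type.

The harmony at that moment is A# diminished triad (A#, C#, E); D4 is not a chord tone.
It is approached by step down from E4 and left by step down to C#4.
Step in, step out in the same direction — a passing tone.

D4 is a passing tone.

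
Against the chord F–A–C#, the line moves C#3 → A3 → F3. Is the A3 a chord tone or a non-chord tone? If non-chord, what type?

F augmented triad contains F, A, C#; A is the third, so it is a chord tone.

Chord tone (the third of F augmented triad).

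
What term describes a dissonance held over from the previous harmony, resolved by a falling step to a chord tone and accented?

Approach: by preparation — the pitch is first a chord tone, then held (tied or repeated) while the harmony changes under it. Departure: down by step. Metric position: strong.
A prepared dissonance that resolves downward by step — a suspension. (The same figure resolving upward would be a retardation.)

Suspension.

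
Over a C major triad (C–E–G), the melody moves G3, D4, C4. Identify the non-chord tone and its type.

The harmony at that moment is C major triad (C, E, G); D4 is not a chord tone.
It is approached by leap up from G3 and left by step down to C4.
Leap in, step out — an appoggiatura.

D4 is an appoggiatura.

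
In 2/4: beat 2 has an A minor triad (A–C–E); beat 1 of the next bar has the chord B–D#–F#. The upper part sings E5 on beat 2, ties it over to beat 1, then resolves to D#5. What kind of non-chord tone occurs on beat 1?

Suspension.

The harmony at that moment is B major triad (B, D#, F#); E5 is not a chord tone.
It is held over (the same pitch as the preceding E5) and left by step down to D#5.
Held over from the previous chord and resolving down by step — a suspension.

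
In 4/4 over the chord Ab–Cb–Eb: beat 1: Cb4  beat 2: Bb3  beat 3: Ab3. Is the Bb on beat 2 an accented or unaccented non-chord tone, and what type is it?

Unaccented passing tone.

The harmony at that moment is Ab minor triad (Ab, Cb, Eb); Bb3 is not a chord tone.
It is approached by step down from Cb4 and left by step down to Ab3.
Step in, step out in the same direction — a passing tone.
It falls on a weak beat, so it is unaccented.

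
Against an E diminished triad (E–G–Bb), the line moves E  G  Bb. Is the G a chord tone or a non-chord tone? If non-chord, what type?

Chord tone (the third of E diminished triad).

E diminished triad contains E, G, Bb; G is the third, so it is a chord tone.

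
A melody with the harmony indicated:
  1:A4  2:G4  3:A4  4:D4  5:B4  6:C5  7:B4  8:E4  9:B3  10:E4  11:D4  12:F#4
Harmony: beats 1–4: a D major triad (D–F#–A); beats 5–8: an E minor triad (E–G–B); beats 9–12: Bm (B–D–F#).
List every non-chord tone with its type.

The harmony at that moment is D major triad (D, F#, A); G4 is not a chord tone.
It is approached by step down from A4 and left by step up to A4.
Step away and step back to the same note — a neighbor tone (lower neighbor).
The harmony at that moment is E minor triad (E, G, B); C5 is not a chord tone.
It is approached by step up from B4 and left by step down to B4.
Step away and step back to the same note — a neighbor tone (upper neighbor).
The harmony at that moment is B minor triad (B, D, F#); E4 is not a chord tone.
It is approached by leap up from B3 and left by step down to D4.
Leap in, step out — an appoggiatura.

G4 (beat 2) — neighbor tone; C5 (beat 6) — neighbor tone; E4 (beat 10) — appoggiatura.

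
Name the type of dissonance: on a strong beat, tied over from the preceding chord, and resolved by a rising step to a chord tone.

Retardation.

Approach: by preparation — the pitch is first a chord tone, then held (tied or repeated) while the harmony changes under it. Departure: up by step. Metric position: strong.
A prepared dissonance that resolves upward by step — a retardation. (The same figure resolving downward would be a suspension.)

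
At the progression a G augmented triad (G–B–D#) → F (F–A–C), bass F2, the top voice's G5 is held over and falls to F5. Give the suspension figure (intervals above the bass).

9–8 suspension.

At the second chord the bass is F2. The suspended G5 lies a ninth above the bass; after resolving down by step to F5, the interval above the bass becomes an octave.
Suspension figures are named by those two intervals: 9–8.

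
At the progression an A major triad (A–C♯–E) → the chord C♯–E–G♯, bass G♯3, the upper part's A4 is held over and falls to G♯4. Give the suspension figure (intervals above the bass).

9–8 suspension.

At the second chord the bass is G♯3. The suspended A4 lies a ninth above the bass; after resolving down by step to G♯4, the interval above the bass becomes an octave.
Suspension figures are named by those two intervals: 9–8.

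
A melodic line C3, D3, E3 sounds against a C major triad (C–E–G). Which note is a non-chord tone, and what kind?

The harmony at that moment is C major triad (C, E, G); D3 is not a chord tone.
It is approached by step up from C3 and left by step up to E3.
Step in, step out in the same direction — a passing tone.

D3 is a passing tone.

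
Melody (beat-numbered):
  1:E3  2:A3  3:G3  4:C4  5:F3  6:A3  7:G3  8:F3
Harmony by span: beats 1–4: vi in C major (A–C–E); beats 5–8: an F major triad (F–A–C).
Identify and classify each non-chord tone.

G3 (beat 3) — escape tone; G3 (beat 7) — passing tone.

The harmony at that moment is A minor triad (A, C, E); G3 is not a chord tone.
It is approached by step down from A3 and left by leap up to C4.
Step in, leap out — an escape tone.
The harmony at that moment is F major triad (F, A, C); G3 is not a chord tone.
It is approached by step down from A3 and left by step down to F3.
Step in, step out in the same direction — a passing tone.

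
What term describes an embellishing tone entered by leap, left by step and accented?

Appoggiatura.

Approach: by leap. Departure: by step. Metric position: strong.
Leap in, step out, in a metrically strong position — an appoggiatura. (It is the mirror image of the escape tone, which steps in and leaps out from a weak position.)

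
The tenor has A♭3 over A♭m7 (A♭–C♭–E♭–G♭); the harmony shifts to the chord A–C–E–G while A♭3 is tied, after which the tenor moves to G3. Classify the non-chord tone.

A♭3 is a suspension.

The harmony at that moment is A minor seventh chord (A, C, E, G); A♭3 is not a chord tone.
It is held over (the same pitch as the preceding A♭3) and left by step down to G3.
Held over from the previous chord and resolving down by step — a suspension.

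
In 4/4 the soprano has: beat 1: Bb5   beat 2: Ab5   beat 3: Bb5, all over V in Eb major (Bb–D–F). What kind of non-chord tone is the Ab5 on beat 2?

Lower neighbor tone.

The harmony at that moment is Bb major triad (Bb, D, F); Ab5 is not a chord tone.
It is approached by step down from Bb5 and left by step up to Bb5.
Step away and step back to the same note — a neighbor tone (lower neighbor).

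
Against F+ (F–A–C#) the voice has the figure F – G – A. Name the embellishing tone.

G is a passing tone.

The harmony at that moment is F augmented triad (F, A, C#); G is not a chord tone.
It is approached by step up from F and left by step up to A.
Step in, step out in the same direction — a passing tone.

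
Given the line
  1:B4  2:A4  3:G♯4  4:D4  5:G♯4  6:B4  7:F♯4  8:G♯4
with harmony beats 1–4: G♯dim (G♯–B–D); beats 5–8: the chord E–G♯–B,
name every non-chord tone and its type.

A4 (beat 2) — passing tone; F♯4 (beat 7) — appoggiatura.

The harmony at that moment is G♯ diminished triad (G♯, B, D); A4 is not a chord tone.
It is approached by step down from B4 and left by step down to G♯4.
Step in, step out in the same direction — a passing tone.
The harmony at that moment is E major triad (E, G♯, B); F♯4 is not a chord tone.
It is approached by leap down from B4 and left by step up to G♯4.
Leap in, step out — an appoggiatura.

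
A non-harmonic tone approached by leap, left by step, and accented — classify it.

Appoggiatura.

Approach: by leap. Departure: by step. Metric position: strong.
Leap in, step out, in a metrically strong position — an appoggiatura. (It is the mirror image of the escape tone, which steps in and leaps out from a weak position.)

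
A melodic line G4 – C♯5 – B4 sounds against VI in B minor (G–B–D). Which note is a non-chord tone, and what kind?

The harmony at that moment is G major triad (G, B, D); C♯5 is not a chord tone.
It is approached by leap up from G4 and left by step down to B4.
Leap in, step out — an appoggiatura.

C♯5 is an appoggiatura.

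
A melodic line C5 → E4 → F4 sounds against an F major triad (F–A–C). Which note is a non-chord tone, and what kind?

The harmony at that moment is F major triad (F, A, C); E4 is not a chord tone.
It is approached by leap down from C5 and left by step up to F4.
Leap in, step out — an appoggiatura.

E4 is an appoggiatura.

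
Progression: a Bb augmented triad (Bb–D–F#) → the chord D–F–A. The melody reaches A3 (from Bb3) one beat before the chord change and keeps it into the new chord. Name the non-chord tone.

The harmony at that moment is Bb augmented triad (Bb, D, F#); A3 is not a chord tone.
It is approached by step down from Bb3 and then sustained as the same pitch into the next harmony.
Arriving early and becoming a chord tone when the harmony changes — an anticipation.

A3 is an anticipation.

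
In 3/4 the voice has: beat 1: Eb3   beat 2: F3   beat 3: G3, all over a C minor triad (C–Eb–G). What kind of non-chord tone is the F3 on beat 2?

Passing tone.

The harmony at that moment is C minor triad (C, Eb, G); F3 is not a chord tone.
It is approached by step up from Eb3 and left by step up to G3.
Step in, step out in the same direction — a passing tone.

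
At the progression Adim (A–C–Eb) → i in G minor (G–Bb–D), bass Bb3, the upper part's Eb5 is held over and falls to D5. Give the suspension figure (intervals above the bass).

4–3 suspension.

At the second chord the bass is Bb3. The suspended Eb5 lies a fourth above the bass; after resolving down by step to D5, the interval above the bass becomes a third.
Suspension figures are named by those two intervals: 4–3.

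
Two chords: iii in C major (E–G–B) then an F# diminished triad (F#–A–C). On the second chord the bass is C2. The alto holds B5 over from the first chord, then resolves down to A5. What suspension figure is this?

At the second chord the bass is C2. The suspended B5 lies a seventh above the bass; after resolving down by step to A5, the interval above the bass becomes a sixth.
Suspension figures are named by those two intervals: 7–6.

7–6 suspension.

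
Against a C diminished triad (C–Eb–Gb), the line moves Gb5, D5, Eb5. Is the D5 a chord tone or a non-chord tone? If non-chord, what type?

Non-chord tone — an appoggiatura.

The harmony at that moment is C diminished triad (C, Eb, Gb); D5 is not a chord tone.
It is approached by leap down from Gb5 and left by step up to Eb5.
Leap in, step out — an appoggiatura.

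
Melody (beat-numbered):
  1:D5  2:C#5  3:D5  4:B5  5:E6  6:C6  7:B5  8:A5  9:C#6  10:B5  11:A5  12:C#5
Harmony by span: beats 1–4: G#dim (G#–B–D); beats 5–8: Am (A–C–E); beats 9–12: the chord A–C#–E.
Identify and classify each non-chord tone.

C#5 (beat 2) — neighbor tone; B5 (beat 7) — passing tone; B5 (beat 10) — passing tone.

The harmony at that moment is G# diminished triad (G#, B, D); C#5 is not a chord tone.
It is approached by step down from D5 and left by step up to D5.
Step away and step back to the same note — a neighbor tone (lower neighbor).
The harmony at that moment is A minor triad (A, C, E); B5 is not a chord tone.
It is approached by step down from C6 and left by step down to A5.
Step in, step out in the same direction — a passing tone.
The harmony at that moment is A major triad (A, C#, E); B5 is not a chord tone.
It is approached by step down from C#6 and left by step down to A5.
Step in, step out in the same direction — a passing tone.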